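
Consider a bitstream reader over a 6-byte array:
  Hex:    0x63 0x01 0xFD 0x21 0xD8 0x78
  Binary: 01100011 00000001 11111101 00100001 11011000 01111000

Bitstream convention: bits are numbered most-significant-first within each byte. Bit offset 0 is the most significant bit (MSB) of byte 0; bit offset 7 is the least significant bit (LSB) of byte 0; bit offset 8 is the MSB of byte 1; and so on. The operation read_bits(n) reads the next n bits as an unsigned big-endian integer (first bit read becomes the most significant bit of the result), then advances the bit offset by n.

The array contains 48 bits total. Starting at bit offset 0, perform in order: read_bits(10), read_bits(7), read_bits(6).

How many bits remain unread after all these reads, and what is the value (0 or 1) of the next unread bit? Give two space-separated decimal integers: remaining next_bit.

Read 1: bits[0:10] width=10 -> value=396 (bin 0110001100); offset now 10 = byte 1 bit 2; 38 bits remain
Read 2: bits[10:17] width=7 -> value=3 (bin 0000011); offset now 17 = byte 2 bit 1; 31 bits remain
Read 3: bits[17:23] width=6 -> value=62 (bin 111110); offset now 23 = byte 2 bit 7; 25 bits remain

Answer: 25 1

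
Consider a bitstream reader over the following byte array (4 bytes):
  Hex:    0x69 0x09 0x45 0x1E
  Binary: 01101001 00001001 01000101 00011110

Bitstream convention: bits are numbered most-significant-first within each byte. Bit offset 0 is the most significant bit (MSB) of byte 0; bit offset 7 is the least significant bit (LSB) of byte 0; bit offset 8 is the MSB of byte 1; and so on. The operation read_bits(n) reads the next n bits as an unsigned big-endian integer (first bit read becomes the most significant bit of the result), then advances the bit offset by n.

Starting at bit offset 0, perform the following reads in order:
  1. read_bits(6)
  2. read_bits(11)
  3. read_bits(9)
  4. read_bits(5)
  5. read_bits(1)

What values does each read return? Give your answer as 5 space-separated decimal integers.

Read 1: bits[0:6] width=6 -> value=26 (bin 011010); offset now 6 = byte 0 bit 6; 26 bits remain
Read 2: bits[6:17] width=11 -> value=530 (bin 01000010010); offset now 17 = byte 2 bit 1; 15 bits remain
Read 3: bits[17:26] width=9 -> value=276 (bin 100010100); offset now 26 = byte 3 bit 2; 6 bits remain
Read 4: bits[26:31] width=5 -> value=15 (bin 01111); offset now 31 = byte 3 bit 7; 1 bits remain
Read 5: bits[31:32] width=1 -> value=0 (bin 0); offset now 32 = byte 4 bit 0; 0 bits remain

Answer: 26 530 276 15 0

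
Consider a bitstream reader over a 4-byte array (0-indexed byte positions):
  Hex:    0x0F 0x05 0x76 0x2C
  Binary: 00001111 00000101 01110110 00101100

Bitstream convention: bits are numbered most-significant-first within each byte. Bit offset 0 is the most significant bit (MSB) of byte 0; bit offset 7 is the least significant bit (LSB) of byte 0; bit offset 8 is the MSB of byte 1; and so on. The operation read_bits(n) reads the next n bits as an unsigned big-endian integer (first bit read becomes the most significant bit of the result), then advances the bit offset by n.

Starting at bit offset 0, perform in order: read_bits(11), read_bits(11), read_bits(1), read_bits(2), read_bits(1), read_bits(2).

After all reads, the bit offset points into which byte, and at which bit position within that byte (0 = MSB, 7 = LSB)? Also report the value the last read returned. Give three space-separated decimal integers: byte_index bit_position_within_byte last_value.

Read 1: bits[0:11] width=11 -> value=120 (bin 00001111000); offset now 11 = byte 1 bit 3; 21 bits remain
Read 2: bits[11:22] width=11 -> value=349 (bin 00101011101); offset now 22 = byte 2 bit 6; 10 bits remain
Read 3: bits[22:23] width=1 -> value=1 (bin 1); offset now 23 = byte 2 bit 7; 9 bits remain
Read 4: bits[23:25] width=2 -> value=0 (bin 00); offset now 25 = byte 3 bit 1; 7 bits remain
Read 5: bits[25:26] width=1 -> value=0 (bin 0); offset now 26 = byte 3 bit 2; 6 bits remain
Read 6: bits[26:28] width=2 -> value=2 (bin 10); offset now 28 = byte 3 bit 4; 4 bits remain

Answer: 3 4 2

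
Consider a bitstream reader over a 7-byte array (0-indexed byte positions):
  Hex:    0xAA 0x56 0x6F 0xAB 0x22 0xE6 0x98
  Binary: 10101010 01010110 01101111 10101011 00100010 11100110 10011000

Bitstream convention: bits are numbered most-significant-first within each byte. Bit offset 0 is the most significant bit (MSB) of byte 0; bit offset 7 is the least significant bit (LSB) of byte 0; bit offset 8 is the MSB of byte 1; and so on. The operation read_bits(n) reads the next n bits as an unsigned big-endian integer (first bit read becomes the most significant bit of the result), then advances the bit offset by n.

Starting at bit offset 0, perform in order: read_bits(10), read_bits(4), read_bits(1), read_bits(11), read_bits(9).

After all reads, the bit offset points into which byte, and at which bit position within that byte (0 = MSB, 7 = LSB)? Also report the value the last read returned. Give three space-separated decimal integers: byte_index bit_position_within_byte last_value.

Read 1: bits[0:10] width=10 -> value=681 (bin 1010101001); offset now 10 = byte 1 bit 2; 46 bits remain
Read 2: bits[10:14] width=4 -> value=5 (bin 0101); offset now 14 = byte 1 bit 6; 42 bits remain
Read 3: bits[14:15] width=1 -> value=1 (bin 1); offset now 15 = byte 1 bit 7; 41 bits remain
Read 4: bits[15:26] width=11 -> value=446 (bin 00110111110); offset now 26 = byte 3 bit 2; 30 bits remain
Read 5: bits[26:35] width=9 -> value=345 (bin 101011001); offset now 35 = byte 4 bit 3; 21 bits remain

Answer: 4 3 345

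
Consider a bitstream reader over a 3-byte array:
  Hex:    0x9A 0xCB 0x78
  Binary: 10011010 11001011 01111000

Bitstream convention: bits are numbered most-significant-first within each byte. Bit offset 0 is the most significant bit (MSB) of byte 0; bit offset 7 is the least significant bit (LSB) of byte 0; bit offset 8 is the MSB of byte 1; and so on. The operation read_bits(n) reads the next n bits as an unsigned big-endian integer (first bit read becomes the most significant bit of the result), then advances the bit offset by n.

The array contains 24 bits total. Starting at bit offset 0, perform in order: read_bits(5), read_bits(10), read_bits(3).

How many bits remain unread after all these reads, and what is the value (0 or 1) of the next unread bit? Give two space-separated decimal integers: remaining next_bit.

Answer: 6 1

Derivation:
Read 1: bits[0:5] width=5 -> value=19 (bin 10011); offset now 5 = byte 0 bit 5; 19 bits remain
Read 2: bits[5:15] width=10 -> value=357 (bin 0101100101); offset now 15 = byte 1 bit 7; 9 bits remain
Read 3: bits[15:18] width=3 -> value=5 (bin 101); offset now 18 = byte 2 bit 2; 6 bits remain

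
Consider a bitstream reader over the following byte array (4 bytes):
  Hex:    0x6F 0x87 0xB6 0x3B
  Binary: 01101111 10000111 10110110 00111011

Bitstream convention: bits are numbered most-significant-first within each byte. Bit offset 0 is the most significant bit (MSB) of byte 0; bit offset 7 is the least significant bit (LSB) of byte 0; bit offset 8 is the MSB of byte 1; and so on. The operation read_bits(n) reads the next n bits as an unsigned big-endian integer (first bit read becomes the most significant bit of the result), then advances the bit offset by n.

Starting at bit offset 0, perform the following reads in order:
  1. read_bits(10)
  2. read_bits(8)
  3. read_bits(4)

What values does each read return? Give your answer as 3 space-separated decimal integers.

Read 1: bits[0:10] width=10 -> value=446 (bin 0110111110); offset now 10 = byte 1 bit 2; 22 bits remain
Read 2: bits[10:18] width=8 -> value=30 (bin 00011110); offset now 18 = byte 2 bit 2; 14 bits remain
Read 3: bits[18:22] width=4 -> value=13 (bin 1101); offset now 22 = byte 2 bit 6; 10 bits remain

Answer: 446 30 13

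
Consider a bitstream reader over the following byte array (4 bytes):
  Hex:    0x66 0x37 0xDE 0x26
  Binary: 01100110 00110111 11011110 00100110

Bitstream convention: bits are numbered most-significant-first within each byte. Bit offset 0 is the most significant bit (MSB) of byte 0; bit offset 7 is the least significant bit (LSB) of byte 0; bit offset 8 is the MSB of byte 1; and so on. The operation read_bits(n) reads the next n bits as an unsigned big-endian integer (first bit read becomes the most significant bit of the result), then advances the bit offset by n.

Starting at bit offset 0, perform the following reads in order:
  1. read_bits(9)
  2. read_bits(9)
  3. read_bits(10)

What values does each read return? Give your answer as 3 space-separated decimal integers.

Read 1: bits[0:9] width=9 -> value=204 (bin 011001100); offset now 9 = byte 1 bit 1; 23 bits remain
Read 2: bits[9:18] width=9 -> value=223 (bin 011011111); offset now 18 = byte 2 bit 2; 14 bits remain
Read 3: bits[18:28] width=10 -> value=482 (bin 0111100010); offset now 28 = byte 3 bit 4; 4 bits remain

Answer: 204 223 482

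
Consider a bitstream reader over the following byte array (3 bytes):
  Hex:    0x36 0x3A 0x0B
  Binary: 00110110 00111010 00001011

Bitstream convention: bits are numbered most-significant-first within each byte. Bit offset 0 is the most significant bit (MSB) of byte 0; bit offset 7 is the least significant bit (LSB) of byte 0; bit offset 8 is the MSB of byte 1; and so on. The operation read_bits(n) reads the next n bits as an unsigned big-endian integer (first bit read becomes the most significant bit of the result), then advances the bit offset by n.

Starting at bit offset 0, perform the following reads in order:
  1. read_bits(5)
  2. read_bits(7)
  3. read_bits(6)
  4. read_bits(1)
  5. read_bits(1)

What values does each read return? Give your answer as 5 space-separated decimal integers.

Answer: 6 99 40 0 0

Derivation:
Read 1: bits[0:5] width=5 -> value=6 (bin 00110); offset now 5 = byte 0 bit 5; 19 bits remain
Read 2: bits[5:12] width=7 -> value=99 (bin 1100011); offset now 12 = byte 1 bit 4; 12 bits remain
Read 3: bits[12:18] width=6 -> value=40 (bin 101000); offset now 18 = byte 2 bit 2; 6 bits remain
Read 4: bits[18:19] width=1 -> value=0 (bin 0); offset now 19 = byte 2 bit 3; 5 bits remain
Read 5: bits[19:20] width=1 -> value=0 (bin 0); offset now 20 = byte 2 bit 4; 4 bits remain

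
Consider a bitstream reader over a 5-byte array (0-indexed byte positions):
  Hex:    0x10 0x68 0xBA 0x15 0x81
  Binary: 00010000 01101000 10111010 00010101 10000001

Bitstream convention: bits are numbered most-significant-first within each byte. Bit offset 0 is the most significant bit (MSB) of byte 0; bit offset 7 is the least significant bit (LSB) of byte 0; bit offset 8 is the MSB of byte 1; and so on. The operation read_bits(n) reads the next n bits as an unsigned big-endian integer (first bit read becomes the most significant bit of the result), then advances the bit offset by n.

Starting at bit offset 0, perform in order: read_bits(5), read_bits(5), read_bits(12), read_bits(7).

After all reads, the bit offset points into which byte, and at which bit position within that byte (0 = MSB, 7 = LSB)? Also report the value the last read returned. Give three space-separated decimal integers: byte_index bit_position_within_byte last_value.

Read 1: bits[0:5] width=5 -> value=2 (bin 00010); offset now 5 = byte 0 bit 5; 35 bits remain
Read 2: bits[5:10] width=5 -> value=1 (bin 00001); offset now 10 = byte 1 bit 2; 30 bits remain
Read 3: bits[10:22] width=12 -> value=2606 (bin 101000101110); offset now 22 = byte 2 bit 6; 18 bits remain
Read 4: bits[22:29] width=7 -> value=66 (bin 1000010); offset now 29 = byte 3 bit 5; 11 bits remain

Answer: 3 5 66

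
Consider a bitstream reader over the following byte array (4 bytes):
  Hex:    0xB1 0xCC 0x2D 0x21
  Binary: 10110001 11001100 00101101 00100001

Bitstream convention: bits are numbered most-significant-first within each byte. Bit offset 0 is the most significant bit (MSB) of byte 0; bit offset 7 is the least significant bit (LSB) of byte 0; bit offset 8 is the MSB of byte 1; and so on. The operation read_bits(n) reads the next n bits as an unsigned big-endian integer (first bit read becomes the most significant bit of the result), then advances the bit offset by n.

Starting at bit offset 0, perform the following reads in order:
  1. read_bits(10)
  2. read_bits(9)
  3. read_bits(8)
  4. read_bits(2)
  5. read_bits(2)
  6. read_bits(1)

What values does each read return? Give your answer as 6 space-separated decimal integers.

Read 1: bits[0:10] width=10 -> value=711 (bin 1011000111); offset now 10 = byte 1 bit 2; 22 bits remain
Read 2: bits[10:19] width=9 -> value=97 (bin 001100001); offset now 19 = byte 2 bit 3; 13 bits remain
Read 3: bits[19:27] width=8 -> value=105 (bin 01101001); offset now 27 = byte 3 bit 3; 5 bits remain
Read 4: bits[27:29] width=2 -> value=0 (bin 00); offset now 29 = byte 3 bit 5; 3 bits remain
Read 5: bits[29:31] width=2 -> value=0 (bin 00); offset now 31 = byte 3 bit 7; 1 bits remain
Read 6: bits[31:32] width=1 -> value=1 (bin 1); offset now 32 = byte 4 bit 0; 0 bits remain

Answer: 711 97 105 0 0 1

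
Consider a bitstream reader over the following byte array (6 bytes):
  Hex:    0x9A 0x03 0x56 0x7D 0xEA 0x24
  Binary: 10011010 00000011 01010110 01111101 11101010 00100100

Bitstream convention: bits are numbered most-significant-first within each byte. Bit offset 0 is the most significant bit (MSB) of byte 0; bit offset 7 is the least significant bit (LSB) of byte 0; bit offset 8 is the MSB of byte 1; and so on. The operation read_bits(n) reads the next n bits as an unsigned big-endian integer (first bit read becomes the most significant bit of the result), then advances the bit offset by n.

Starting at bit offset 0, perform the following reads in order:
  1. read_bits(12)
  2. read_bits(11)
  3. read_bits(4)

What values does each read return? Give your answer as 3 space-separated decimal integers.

Read 1: bits[0:12] width=12 -> value=2464 (bin 100110100000); offset now 12 = byte 1 bit 4; 36 bits remain
Read 2: bits[12:23] width=11 -> value=427 (bin 00110101011); offset now 23 = byte 2 bit 7; 25 bits remain
Read 3: bits[23:27] width=4 -> value=3 (bin 0011); offset now 27 = byte 3 bit 3; 21 bits remain

Answer: 2464 427 3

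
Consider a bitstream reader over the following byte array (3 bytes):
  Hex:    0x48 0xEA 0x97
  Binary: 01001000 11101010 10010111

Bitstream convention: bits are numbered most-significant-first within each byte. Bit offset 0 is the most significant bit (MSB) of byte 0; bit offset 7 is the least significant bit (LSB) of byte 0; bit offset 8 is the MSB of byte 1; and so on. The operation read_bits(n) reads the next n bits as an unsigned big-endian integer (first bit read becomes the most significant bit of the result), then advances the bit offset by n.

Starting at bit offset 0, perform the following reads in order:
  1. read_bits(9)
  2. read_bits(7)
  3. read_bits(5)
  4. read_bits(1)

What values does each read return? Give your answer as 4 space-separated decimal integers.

Read 1: bits[0:9] width=9 -> value=145 (bin 010010001); offset now 9 = byte 1 bit 1; 15 bits remain
Read 2: bits[9:16] width=7 -> value=106 (bin 1101010); offset now 16 = byte 2 bit 0; 8 bits remain
Read 3: bits[16:21] width=5 -> value=18 (bin 10010); offset now 21 = byte 2 bit 5; 3 bits remain
Read 4: bits[21:22] width=1 -> value=1 (bin 1); offset now 22 = byte 2 bit 6; 2 bits remain

Answer: 145 106 18 1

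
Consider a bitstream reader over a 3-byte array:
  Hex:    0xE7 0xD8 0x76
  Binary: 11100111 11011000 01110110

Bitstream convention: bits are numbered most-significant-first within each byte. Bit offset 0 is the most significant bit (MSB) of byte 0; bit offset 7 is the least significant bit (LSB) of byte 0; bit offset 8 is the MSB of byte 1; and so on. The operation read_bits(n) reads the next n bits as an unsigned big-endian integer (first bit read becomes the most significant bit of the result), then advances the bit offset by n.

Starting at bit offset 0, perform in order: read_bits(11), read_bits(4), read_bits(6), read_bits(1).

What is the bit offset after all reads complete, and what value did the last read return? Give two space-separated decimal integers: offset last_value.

Answer: 22 1

Derivation:
Read 1: bits[0:11] width=11 -> value=1854 (bin 11100111110); offset now 11 = byte 1 bit 3; 13 bits remain
Read 2: bits[11:15] width=4 -> value=12 (bin 1100); offset now 15 = byte 1 bit 7; 9 bits remain
Read 3: bits[15:21] width=6 -> value=14 (bin 001110); offset now 21 = byte 2 bit 5; 3 bits remain
Read 4: bits[21:22] width=1 -> value=1 (bin 1); offset now 22 = byte 2 bit 6; 2 bits remain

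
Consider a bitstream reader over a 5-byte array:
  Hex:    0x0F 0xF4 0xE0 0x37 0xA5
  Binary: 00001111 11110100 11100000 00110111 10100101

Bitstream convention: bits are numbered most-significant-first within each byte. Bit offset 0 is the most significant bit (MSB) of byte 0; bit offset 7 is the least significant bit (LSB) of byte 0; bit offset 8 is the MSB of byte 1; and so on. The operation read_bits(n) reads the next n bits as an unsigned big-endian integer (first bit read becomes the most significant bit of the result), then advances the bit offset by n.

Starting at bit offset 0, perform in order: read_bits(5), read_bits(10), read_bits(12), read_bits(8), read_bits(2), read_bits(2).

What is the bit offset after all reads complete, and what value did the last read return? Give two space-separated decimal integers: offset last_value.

Read 1: bits[0:5] width=5 -> value=1 (bin 00001); offset now 5 = byte 0 bit 5; 35 bits remain
Read 2: bits[5:15] width=10 -> value=1018 (bin 1111111010); offset now 15 = byte 1 bit 7; 25 bits remain
Read 3: bits[15:27] width=12 -> value=1793 (bin 011100000001); offset now 27 = byte 3 bit 3; 13 bits remain
Read 4: bits[27:35] width=8 -> value=189 (bin 10111101); offset now 35 = byte 4 bit 3; 5 bits remain
Read 5: bits[35:37] width=2 -> value=0 (bin 00); offset now 37 = byte 4 bit 5; 3 bits remain
Read 6: bits[37:39] width=2 -> value=2 (bin 10); offset now 39 = byte 4 bit 7; 1 bits remain

Answer: 39 2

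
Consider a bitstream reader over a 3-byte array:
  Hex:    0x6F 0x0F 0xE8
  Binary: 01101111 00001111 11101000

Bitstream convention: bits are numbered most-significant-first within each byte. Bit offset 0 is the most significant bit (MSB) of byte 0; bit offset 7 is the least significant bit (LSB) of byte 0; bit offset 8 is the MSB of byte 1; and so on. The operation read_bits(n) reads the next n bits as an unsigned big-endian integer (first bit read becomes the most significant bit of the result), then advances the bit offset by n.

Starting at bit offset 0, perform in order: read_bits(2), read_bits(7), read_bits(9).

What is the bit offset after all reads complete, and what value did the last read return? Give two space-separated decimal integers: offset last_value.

Answer: 18 63

Derivation:
Read 1: bits[0:2] width=2 -> value=1 (bin 01); offset now 2 = byte 0 bit 2; 22 bits remain
Read 2: bits[2:9] width=7 -> value=94 (bin 1011110); offset now 9 = byte 1 bit 1; 15 bits remain
Read 3: bits[9:18] width=9 -> value=63 (bin 000111111); offset now 18 = byte 2 bit 2; 6 bits remain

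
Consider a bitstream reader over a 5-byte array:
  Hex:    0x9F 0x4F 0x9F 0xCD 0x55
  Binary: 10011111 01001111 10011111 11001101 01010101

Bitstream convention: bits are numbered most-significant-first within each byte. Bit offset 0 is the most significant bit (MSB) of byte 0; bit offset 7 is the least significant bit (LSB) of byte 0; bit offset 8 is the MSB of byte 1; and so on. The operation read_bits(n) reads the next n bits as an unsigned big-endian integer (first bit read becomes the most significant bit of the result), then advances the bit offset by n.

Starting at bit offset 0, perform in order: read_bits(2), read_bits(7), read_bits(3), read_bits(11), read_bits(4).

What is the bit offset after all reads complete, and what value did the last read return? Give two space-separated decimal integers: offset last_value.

Answer: 27 14

Derivation:
Read 1: bits[0:2] width=2 -> value=2 (bin 10); offset now 2 = byte 0 bit 2; 38 bits remain
Read 2: bits[2:9] width=7 -> value=62 (bin 0111110); offset now 9 = byte 1 bit 1; 31 bits remain
Read 3: bits[9:12] width=3 -> value=4 (bin 100); offset now 12 = byte 1 bit 4; 28 bits remain
Read 4: bits[12:23] width=11 -> value=1999 (bin 11111001111); offset now 23 = byte 2 bit 7; 17 bits remain
Read 5: bits[23:27] width=4 -> value=14 (bin 1110); offset now 27 = byte 3 bit 3; 13 bits remain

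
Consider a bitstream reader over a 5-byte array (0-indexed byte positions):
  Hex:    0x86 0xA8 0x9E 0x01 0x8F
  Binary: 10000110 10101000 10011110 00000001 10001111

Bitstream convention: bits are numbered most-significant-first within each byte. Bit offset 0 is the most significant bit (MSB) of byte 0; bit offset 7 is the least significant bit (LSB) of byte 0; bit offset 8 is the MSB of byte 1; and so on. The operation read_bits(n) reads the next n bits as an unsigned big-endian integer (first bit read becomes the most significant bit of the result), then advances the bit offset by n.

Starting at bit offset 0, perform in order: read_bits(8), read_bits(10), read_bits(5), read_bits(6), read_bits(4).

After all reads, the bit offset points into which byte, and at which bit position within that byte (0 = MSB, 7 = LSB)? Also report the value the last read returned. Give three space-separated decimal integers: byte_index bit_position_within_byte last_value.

Read 1: bits[0:8] width=8 -> value=134 (bin 10000110); offset now 8 = byte 1 bit 0; 32 bits remain
Read 2: bits[8:18] width=10 -> value=674 (bin 1010100010); offset now 18 = byte 2 bit 2; 22 bits remain
Read 3: bits[18:23] width=5 -> value=15 (bin 01111); offset now 23 = byte 2 bit 7; 17 bits remain
Read 4: bits[23:29] width=6 -> value=0 (bin 000000); offset now 29 = byte 3 bit 5; 11 bits remain
Read 5: bits[29:33] width=4 -> value=3 (bin 0011); offset now 33 = byte 4 bit 1; 7 bits remain

Answer: 4 1 3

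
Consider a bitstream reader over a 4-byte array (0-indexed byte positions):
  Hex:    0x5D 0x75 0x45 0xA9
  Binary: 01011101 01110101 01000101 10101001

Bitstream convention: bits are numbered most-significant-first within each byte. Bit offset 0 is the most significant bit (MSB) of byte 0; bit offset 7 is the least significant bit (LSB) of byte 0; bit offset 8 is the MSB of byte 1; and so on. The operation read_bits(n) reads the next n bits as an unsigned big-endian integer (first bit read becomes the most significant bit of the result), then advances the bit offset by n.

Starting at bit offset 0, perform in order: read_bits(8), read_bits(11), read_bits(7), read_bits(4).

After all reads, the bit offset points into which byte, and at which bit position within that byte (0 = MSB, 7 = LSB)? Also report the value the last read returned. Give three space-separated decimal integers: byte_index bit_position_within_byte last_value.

Answer: 3 6 10

Derivation:
Read 1: bits[0:8] width=8 -> value=93 (bin 01011101); offset now 8 = byte 1 bit 0; 24 bits remain
Read 2: bits[8:19] width=11 -> value=938 (bin 01110101010); offset now 19 = byte 2 bit 3; 13 bits remain
Read 3: bits[19:26] width=7 -> value=22 (bin 0010110); offset now 26 = byte 3 bit 2; 6 bits remain
Read 4: bits[26:30] width=4 -> value=10 (bin 1010); offset now 30 = byte 3 bit 6; 2 bits remain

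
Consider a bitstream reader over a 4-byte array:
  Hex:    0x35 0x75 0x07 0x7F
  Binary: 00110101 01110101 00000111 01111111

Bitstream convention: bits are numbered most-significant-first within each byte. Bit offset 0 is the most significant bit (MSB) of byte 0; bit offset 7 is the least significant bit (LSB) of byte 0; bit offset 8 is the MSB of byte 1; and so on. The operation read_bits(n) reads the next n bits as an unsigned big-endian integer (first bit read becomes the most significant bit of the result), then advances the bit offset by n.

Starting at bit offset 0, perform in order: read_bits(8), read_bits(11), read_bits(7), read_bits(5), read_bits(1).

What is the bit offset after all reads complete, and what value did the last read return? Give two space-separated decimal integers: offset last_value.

Read 1: bits[0:8] width=8 -> value=53 (bin 00110101); offset now 8 = byte 1 bit 0; 24 bits remain
Read 2: bits[8:19] width=11 -> value=936 (bin 01110101000); offset now 19 = byte 2 bit 3; 13 bits remain
Read 3: bits[19:26] width=7 -> value=29 (bin 0011101); offset now 26 = byte 3 bit 2; 6 bits remain
Read 4: bits[26:31] width=5 -> value=31 (bin 11111); offset now 31 = byte 3 bit 7; 1 bits remain
Read 5: bits[31:32] width=1 -> value=1 (bin 1); offset now 32 = byte 4 bit 0; 0 bits remain

Answer: 32 1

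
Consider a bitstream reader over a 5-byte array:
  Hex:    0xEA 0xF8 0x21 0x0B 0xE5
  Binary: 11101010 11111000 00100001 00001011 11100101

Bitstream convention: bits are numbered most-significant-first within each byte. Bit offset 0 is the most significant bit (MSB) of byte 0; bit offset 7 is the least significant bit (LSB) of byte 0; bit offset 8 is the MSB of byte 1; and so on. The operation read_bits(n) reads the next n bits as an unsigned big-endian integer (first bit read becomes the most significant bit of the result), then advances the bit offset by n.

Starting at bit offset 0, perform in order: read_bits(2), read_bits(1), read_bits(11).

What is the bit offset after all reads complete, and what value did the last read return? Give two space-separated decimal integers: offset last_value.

Read 1: bits[0:2] width=2 -> value=3 (bin 11); offset now 2 = byte 0 bit 2; 38 bits remain
Read 2: bits[2:3] width=1 -> value=1 (bin 1); offset now 3 = byte 0 bit 3; 37 bits remain
Read 3: bits[3:14] width=11 -> value=702 (bin 01010111110); offset now 14 = byte 1 bit 6; 26 bits remain

Answer: 14 702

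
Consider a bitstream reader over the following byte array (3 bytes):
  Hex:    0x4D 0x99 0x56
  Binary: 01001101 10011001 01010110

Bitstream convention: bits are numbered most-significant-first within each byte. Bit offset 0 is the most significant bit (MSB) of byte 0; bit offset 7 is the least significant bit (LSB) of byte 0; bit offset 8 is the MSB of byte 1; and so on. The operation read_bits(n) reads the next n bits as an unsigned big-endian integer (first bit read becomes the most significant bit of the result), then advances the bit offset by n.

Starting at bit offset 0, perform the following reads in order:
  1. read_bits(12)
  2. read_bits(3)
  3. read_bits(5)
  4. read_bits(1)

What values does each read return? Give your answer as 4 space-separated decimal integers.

Answer: 1241 4 21 0

Derivation:
Read 1: bits[0:12] width=12 -> value=1241 (bin 010011011001); offset now 12 = byte 1 bit 4; 12 bits remain
Read 2: bits[12:15] width=3 -> value=4 (bin 100); offset now 15 = byte 1 bit 7; 9 bits remain
Read 3: bits[15:20] width=5 -> value=21 (bin 10101); offset now 20 = byte 2 bit 4; 4 bits remain
Read 4: bits[20:21] width=1 -> value=0 (bin 0); offset now 21 = byte 2 bit 5; 3 bits remain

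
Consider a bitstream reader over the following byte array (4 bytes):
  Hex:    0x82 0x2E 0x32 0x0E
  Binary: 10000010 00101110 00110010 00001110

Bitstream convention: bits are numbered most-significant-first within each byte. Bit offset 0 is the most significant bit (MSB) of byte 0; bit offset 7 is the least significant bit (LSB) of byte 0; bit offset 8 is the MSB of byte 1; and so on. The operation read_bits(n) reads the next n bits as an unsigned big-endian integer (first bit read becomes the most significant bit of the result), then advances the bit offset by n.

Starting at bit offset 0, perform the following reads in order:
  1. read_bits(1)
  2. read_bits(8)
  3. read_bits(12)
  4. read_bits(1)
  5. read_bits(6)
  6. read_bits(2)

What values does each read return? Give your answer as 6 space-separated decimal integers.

Answer: 1 4 1478 0 32 3

Derivation:
Read 1: bits[0:1] width=1 -> value=1 (bin 1); offset now 1 = byte 0 bit 1; 31 bits remain
Read 2: bits[1:9] width=8 -> value=4 (bin 00000100); offset now 9 = byte 1 bit 1; 23 bits remain
Read 3: bits[9:21] width=12 -> value=1478 (bin 010111000110); offset now 21 = byte 2 bit 5; 11 bits remain
Read 4: bits[21:22] width=1 -> value=0 (bin 0); offset now 22 = byte 2 bit 6; 10 bits remain
Read 5: bits[22:28] width=6 -> value=32 (bin 100000); offset now 28 = byte 3 bit 4; 4 bits remain
Read 6: bits[28:30] width=2 -> value=3 (bin 11); offset now 30 = byte 3 bit 6; 2 bits remain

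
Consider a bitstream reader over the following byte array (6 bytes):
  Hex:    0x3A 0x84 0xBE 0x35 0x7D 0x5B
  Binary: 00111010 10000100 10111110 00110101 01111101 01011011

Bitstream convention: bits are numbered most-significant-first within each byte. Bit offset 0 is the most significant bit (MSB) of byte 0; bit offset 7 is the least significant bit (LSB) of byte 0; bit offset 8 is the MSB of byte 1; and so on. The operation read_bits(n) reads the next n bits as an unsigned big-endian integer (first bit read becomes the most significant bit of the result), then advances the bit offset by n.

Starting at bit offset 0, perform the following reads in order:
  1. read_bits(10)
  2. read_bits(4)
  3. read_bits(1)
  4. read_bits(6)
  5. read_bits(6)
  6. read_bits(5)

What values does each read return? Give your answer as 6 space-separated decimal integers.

Read 1: bits[0:10] width=10 -> value=234 (bin 0011101010); offset now 10 = byte 1 bit 2; 38 bits remain
Read 2: bits[10:14] width=4 -> value=1 (bin 0001); offset now 14 = byte 1 bit 6; 34 bits remain
Read 3: bits[14:15] width=1 -> value=0 (bin 0); offset now 15 = byte 1 bit 7; 33 bits remain
Read 4: bits[15:21] width=6 -> value=23 (bin 010111); offset now 21 = byte 2 bit 5; 27 bits remain
Read 5: bits[21:27] width=6 -> value=49 (bin 110001); offset now 27 = byte 3 bit 3; 21 bits remain
Read 6: bits[27:32] width=5 -> value=21 (bin 10101); offset now 32 = byte 4 bit 0; 16 bits remain

Answer: 234 1 0 23 49 21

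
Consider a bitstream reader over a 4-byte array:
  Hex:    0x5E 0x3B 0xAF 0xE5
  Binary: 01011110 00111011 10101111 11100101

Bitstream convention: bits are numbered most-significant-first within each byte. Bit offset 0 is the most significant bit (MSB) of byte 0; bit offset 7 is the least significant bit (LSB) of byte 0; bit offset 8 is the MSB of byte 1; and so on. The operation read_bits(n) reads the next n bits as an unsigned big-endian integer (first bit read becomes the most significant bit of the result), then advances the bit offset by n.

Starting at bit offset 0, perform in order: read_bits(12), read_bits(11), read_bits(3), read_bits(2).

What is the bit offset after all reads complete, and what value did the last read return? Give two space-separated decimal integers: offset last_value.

Read 1: bits[0:12] width=12 -> value=1507 (bin 010111100011); offset now 12 = byte 1 bit 4; 20 bits remain
Read 2: bits[12:23] width=11 -> value=1495 (bin 10111010111); offset now 23 = byte 2 bit 7; 9 bits remain
Read 3: bits[23:26] width=3 -> value=7 (bin 111); offset now 26 = byte 3 bit 2; 6 bits remain
Read 4: bits[26:28] width=2 -> value=2 (bin 10); offset now 28 = byte 3 bit 4; 4 bits remain

Answer: 28 2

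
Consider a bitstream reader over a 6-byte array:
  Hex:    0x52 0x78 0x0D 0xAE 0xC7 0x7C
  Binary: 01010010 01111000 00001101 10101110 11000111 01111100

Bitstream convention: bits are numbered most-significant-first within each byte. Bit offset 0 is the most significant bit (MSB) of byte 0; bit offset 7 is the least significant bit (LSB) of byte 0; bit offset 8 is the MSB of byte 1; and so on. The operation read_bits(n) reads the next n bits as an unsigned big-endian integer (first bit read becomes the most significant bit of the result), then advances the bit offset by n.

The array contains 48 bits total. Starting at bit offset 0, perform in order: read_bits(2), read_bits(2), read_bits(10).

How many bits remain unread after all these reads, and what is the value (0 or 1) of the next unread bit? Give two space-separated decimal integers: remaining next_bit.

Answer: 34 0

Derivation:
Read 1: bits[0:2] width=2 -> value=1 (bin 01); offset now 2 = byte 0 bit 2; 46 bits remain
Read 2: bits[2:4] width=2 -> value=1 (bin 01); offset now 4 = byte 0 bit 4; 44 bits remain
Read 3: bits[4:14] width=10 -> value=158 (bin 0010011110); offset now 14 = byte 1 bit 6; 34 bits remain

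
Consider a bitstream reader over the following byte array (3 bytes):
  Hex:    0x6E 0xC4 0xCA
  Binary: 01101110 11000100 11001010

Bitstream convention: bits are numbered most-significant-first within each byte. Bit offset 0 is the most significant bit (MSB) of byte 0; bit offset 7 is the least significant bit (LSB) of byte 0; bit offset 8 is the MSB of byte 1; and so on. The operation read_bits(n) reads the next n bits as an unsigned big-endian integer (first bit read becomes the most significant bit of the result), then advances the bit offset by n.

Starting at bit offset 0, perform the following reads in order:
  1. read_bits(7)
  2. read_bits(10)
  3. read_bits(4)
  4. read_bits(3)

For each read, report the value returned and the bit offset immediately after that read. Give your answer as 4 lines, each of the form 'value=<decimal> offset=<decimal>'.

Read 1: bits[0:7] width=7 -> value=55 (bin 0110111); offset now 7 = byte 0 bit 7; 17 bits remain
Read 2: bits[7:17] width=10 -> value=393 (bin 0110001001); offset now 17 = byte 2 bit 1; 7 bits remain
Read 3: bits[17:21] width=4 -> value=9 (bin 1001); offset now 21 = byte 2 bit 5; 3 bits remain
Read 4: bits[21:24] width=3 -> value=2 (bin 010); offset now 24 = byte 3 bit 0; 0 bits remain

Answer: value=55 offset=7
value=393 offset=17
value=9 offset=21
value=2 offset=24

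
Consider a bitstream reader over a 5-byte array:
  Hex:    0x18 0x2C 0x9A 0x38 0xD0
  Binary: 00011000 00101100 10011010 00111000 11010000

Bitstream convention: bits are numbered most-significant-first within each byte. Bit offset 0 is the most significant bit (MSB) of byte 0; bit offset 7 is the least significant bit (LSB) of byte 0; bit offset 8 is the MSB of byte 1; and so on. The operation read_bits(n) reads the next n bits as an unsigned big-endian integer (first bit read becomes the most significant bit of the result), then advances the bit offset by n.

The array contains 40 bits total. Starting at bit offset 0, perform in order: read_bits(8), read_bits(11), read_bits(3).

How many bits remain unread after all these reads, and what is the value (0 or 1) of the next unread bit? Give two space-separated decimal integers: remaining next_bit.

Answer: 18 1

Derivation:
Read 1: bits[0:8] width=8 -> value=24 (bin 00011000); offset now 8 = byte 1 bit 0; 32 bits remain
Read 2: bits[8:19] width=11 -> value=356 (bin 00101100100); offset now 19 = byte 2 bit 3; 21 bits remain
Read 3: bits[19:22] width=3 -> value=6 (bin 110); offset now 22 = byte 2 bit 6; 18 bits remain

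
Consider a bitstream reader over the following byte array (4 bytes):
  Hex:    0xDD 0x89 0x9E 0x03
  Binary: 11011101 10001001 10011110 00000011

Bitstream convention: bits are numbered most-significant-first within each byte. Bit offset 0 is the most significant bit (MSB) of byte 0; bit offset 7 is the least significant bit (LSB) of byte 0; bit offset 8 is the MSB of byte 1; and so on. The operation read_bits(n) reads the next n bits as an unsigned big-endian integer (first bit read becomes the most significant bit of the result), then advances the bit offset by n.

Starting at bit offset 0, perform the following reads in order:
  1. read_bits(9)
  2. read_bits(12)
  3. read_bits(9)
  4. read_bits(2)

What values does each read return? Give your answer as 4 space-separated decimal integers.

Answer: 443 307 384 3

Derivation:
Read 1: bits[0:9] width=9 -> value=443 (bin 110111011); offset now 9 = byte 1 bit 1; 23 bits remain
Read 2: bits[9:21] width=12 -> value=307 (bin 000100110011); offset now 21 = byte 2 bit 5; 11 bits remain
Read 3: bits[21:30] width=9 -> value=384 (bin 110000000); offset now 30 = byte 3 bit 6; 2 bits remain
Read 4: bits[30:32] width=2 -> value=3 (bin 11); offset now 32 = byte 4 bit 0; 0 bits remain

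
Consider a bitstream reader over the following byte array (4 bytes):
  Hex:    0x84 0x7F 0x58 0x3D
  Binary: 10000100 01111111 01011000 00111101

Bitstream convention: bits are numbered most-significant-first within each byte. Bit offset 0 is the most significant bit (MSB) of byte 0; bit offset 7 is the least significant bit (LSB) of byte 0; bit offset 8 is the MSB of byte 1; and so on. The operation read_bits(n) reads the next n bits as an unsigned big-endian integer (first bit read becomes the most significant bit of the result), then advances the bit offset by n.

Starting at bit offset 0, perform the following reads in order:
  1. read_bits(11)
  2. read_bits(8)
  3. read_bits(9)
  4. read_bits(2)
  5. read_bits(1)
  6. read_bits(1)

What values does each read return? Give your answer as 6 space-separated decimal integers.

Answer: 1059 250 387 3 0 1

Derivation:
Read 1: bits[0:11] width=11 -> value=1059 (bin 10000100011); offset now 11 = byte 1 bit 3; 21 bits remain
Read 2: bits[11:19] width=8 -> value=250 (bin 11111010); offset now 19 = byte 2 bit 3; 13 bits remain
Read 3: bits[19:28] width=9 -> value=387 (bin 110000011); offset now 28 = byte 3 bit 4; 4 bits remain
Read 4: bits[28:30] width=2 -> value=3 (bin 11); offset now 30 = byte 3 bit 6; 2 bits remain
Read 5: bits[30:31] width=1 -> value=0 (bin 0); offset now 31 = byte 3 bit 7; 1 bits remain
Read 6: bits[31:32] width=1 -> value=1 (bin 1); offset now 32 = byte 4 bit 0; 0 bits remain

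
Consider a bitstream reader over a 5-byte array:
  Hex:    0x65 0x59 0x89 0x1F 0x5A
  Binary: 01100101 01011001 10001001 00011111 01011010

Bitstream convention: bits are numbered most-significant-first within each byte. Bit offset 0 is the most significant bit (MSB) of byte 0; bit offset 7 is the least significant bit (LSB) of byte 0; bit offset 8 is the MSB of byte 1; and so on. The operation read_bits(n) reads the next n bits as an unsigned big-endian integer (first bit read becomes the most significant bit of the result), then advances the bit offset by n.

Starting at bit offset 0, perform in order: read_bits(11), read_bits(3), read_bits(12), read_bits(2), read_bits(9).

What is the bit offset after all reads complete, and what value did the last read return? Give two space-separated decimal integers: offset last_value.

Read 1: bits[0:11] width=11 -> value=810 (bin 01100101010); offset now 11 = byte 1 bit 3; 29 bits remain
Read 2: bits[11:14] width=3 -> value=6 (bin 110); offset now 14 = byte 1 bit 6; 26 bits remain
Read 3: bits[14:26] width=12 -> value=1572 (bin 011000100100); offset now 26 = byte 3 bit 2; 14 bits remain
Read 4: bits[26:28] width=2 -> value=1 (bin 01); offset now 28 = byte 3 bit 4; 12 bits remain
Read 5: bits[28:37] width=9 -> value=491 (bin 111101011); offset now 37 = byte 4 bit 5; 3 bits remain

Answer: 37 491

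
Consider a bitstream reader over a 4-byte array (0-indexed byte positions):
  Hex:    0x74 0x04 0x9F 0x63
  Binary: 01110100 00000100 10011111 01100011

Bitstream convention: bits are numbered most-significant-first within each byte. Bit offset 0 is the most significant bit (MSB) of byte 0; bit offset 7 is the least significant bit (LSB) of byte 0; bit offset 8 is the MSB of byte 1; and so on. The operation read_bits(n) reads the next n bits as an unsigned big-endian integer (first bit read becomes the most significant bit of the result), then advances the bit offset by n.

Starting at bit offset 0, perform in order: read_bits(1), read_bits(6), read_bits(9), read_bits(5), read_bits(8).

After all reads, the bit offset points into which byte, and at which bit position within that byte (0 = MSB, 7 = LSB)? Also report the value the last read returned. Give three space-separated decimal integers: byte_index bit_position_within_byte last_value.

Read 1: bits[0:1] width=1 -> value=0 (bin 0); offset now 1 = byte 0 bit 1; 31 bits remain
Read 2: bits[1:7] width=6 -> value=58 (bin 111010); offset now 7 = byte 0 bit 7; 25 bits remain
Read 3: bits[7:16] width=9 -> value=4 (bin 000000100); offset now 16 = byte 2 bit 0; 16 bits remain
Read 4: bits[16:21] width=5 -> value=19 (bin 10011); offset now 21 = byte 2 bit 5; 11 bits remain
Read 5: bits[21:29] width=8 -> value=236 (bin 11101100); offset now 29 = byte 3 bit 5; 3 bits remain

Answer: 3 5 236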